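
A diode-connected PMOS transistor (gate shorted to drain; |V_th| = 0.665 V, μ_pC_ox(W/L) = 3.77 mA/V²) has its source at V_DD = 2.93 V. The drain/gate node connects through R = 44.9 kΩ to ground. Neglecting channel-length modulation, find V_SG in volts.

With gate tied to drain, V_SG = V_SD ≥ V_SG − |V_th|, so the device is in saturation.
KCL at the drain: ½ k_p (V_SG − |V_th|)² = (V_DD − V_SG)/R.
Let x = V_SG − 0.665. Then 84.6 x² + x − 2.265 = 0, giving x = 0.158 V (positive root), so V_SG = 0.823 V.
I_D = (V_DD − V_SG)/R = (2.93 − 0.823) / 44.9 = 0.0469 mA.

V_SG = 0.823 V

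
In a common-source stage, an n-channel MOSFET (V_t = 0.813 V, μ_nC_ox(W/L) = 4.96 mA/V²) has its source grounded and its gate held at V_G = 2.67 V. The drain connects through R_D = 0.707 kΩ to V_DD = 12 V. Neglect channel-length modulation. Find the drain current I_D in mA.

I_D = 8.55 mA

V_GS = V_G = 2.67 V, so V_ov = 2.67 − 0.813 = 1.86 V.
Assume saturation: I_D = ½ k_n V_ov² = 0.5 × 4.96 × 1.86² = 8.55 mA, giving V_DS = V_DD − I_D R_D = 12 − 8.55 × 0.707 = 5.95 V.
V_DS = 5.95 V ≥ V_ov = 1.86 V, confirming saturation.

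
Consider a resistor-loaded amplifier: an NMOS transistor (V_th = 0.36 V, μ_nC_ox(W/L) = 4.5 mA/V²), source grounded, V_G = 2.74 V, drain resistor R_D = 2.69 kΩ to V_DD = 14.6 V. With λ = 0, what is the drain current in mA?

V_GS = V_G = 2.74 V, so V_ov = 2.74 − 0.36 = 2.38 V.
Assume saturation: I_D = ½ k_n V_ov² = 0.5 × 4.5 × 2.38² = 12.7 mA, giving V_DS = V_DD − I_D R_D = 14.6 − 12.7 × 2.69 = -19.7 V.
But -19.7 V < V_ov = 2.38 V, so the device is actually in triode.
In triode I_D = k_n[V_ov V_DS − ½ V_DS²] and I_D = (V_DD − V_DS)/R_D. Equating: 6.05 V_DS² − 29.81 V_DS + 14.6 = 0, giving V_DS = 0.552 V (the root below V_ov).
I_D = (14.6 − 0.552) / 2.69 = 5.22 mA.

I_D = 5.22 mA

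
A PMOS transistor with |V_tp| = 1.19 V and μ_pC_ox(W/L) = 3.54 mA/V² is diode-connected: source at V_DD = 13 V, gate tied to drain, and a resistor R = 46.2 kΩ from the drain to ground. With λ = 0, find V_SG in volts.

With gate tied to drain, V_SG = V_SD ≥ V_SG − |V_tp|, so the device is in saturation.
KCL at the drain: ½ k_p (V_SG − |V_tp|)² = (V_DD − V_SG)/R.
Let x = V_SG − 1.19. Then 81.8 x² + x − 11.81 = 0, giving x = 0.374 V (positive root), so V_SG = 1.56 V.
I_D = (V_DD − V_SG)/R = (13 − 1.56) / 46.2 = 0.248 mA.

V_SG = 1.56 V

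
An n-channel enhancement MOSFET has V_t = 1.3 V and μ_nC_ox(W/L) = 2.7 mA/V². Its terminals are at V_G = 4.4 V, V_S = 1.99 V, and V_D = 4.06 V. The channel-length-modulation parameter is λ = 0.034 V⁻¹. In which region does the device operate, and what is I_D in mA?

Saturation; I_D = 1.78 mA

V_GS = V_G − V_S = 4.4 − 1.99 = 2.41 V; V_DS = V_D − V_S = 4.06 − 1.99 = 2.07 V.
V_ov = V_GS − V_t = 2.41 − 1.3 = 1.11 V.
Since V_DS = 2.07 V ≥ V_ov = 1.11 V, the device is in saturation.
I_D = ½ k_n V_ov² (1 + λ V_DS) = 0.5 × 2.7 × 1.11² × (1 + 0.034 × 2.07) = 1.78 mA.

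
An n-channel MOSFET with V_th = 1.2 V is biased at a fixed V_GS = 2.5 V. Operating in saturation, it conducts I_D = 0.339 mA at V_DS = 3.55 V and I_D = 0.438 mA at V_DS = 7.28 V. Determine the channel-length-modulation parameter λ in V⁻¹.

With V_GS fixed, I_D ∝ (1 + λ V_DS) in saturation, so I_D2/I_D1 = (1 + λ V_DS2)/(1 + λ V_DS1).
0.438/0.339 = 1.292 = (1 + 7.28 λ)/(1 + 3.55 λ).
Solving: λ (I_D1 V_DS2 − I_D2 V_DS1) = I_D2 − I_D1, so λ = (0.438 − 0.339) / (0.339 × 7.28 − 0.438 × 3.55) = 0.099 / 0.913 = 0.108 V⁻¹.

λ = 0.108 V⁻¹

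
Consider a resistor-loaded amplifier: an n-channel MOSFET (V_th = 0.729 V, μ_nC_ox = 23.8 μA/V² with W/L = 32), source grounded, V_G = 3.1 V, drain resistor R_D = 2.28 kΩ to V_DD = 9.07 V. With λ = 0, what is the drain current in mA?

V_GS = V_G = 3.1 V, so V_ov = 3.1 − 0.729 = 2.37 V.
k_n = μ_nC_ox · (W/L) = 0.7616 mA/V².
Assume saturation: I_D = ½ k_n V_ov² = 0.5 × 0.7616 × 2.37² = 2.14 mA, giving V_DS = V_DD − I_D R_D = 9.07 − 2.14 × 2.28 = 4.19 V.
V_DS = 4.19 V ≥ V_ov = 2.37 V, confirming saturation.

I_D = 2.14 mA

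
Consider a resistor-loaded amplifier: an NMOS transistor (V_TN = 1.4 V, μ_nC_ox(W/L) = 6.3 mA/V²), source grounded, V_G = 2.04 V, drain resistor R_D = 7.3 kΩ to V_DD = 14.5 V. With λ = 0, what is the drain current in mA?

V_GS = V_G = 2.04 V, so V_ov = 2.04 − 1.4 = 0.64 V.
Assume saturation: I_D = ½ k_n V_ov² = 0.5 × 6.3 × 0.64² = 1.29 mA, giving V_DS = V_DD − I_D R_D = 14.5 − 1.29 × 7.3 = 5.08 V.
V_DS = 5.08 V ≥ V_ov = 0.64 V, confirming saturation.

I_D = 1.29 mA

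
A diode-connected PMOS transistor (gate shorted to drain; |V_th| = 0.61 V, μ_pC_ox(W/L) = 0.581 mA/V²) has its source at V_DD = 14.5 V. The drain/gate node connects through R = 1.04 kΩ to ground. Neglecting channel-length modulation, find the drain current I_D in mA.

With gate tied to drain, V_SG = V_SD ≥ V_SG − |V_th|, so the device is in saturation.
KCL at the drain: ½ k_p (V_SG − |V_th|)² = (V_DD − V_SG)/R.
Let x = V_SG − 0.61. Then 0.302 x² + x − 13.89 = 0, giving x = 5.32 V (positive root), so V_SG = 5.93 V.
I_D = (V_DD − V_SG)/R = (14.5 − 5.93) / 1.04 = 8.24 mA.

I_D = 8.24 mA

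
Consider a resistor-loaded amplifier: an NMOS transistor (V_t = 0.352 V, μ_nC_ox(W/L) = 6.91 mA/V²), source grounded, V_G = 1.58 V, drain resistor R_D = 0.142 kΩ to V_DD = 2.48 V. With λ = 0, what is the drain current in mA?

I_D = 5.21 mA

V_GS = V_G = 1.58 V, so V_ov = 1.58 − 0.352 = 1.23 V.
Assume saturation: I_D = ½ k_n V_ov² = 0.5 × 6.91 × 1.23² = 5.21 mA, giving V_DS = V_DD − I_D R_D = 2.48 − 5.21 × 0.142 = 1.74 V.
V_DS = 1.74 V ≥ V_ov = 1.23 V, confirming saturation.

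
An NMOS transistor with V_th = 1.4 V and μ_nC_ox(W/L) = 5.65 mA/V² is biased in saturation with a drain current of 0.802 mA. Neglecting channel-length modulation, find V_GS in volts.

V_GS = 1.93 V

In saturation I_D = ½ k_n (V_GS − V_th)², so V_GS − V_th = √(2 I_D / k_n) = √(2 × 0.802 / 5.65) = 0.533 V.
V_GS = 1.4 + 0.533 = 1.93 V.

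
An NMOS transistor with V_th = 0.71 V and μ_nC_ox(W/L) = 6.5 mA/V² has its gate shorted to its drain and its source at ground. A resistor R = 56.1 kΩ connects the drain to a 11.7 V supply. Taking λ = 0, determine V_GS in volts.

V_GS = 0.953 V

With gate tied to drain, V_GS = V_DS ≥ V_GS − V_th, so the device is in saturation.
KCL at the drain: ½ k_n (V_GS − V_th)² = (V_DD − V_GS)/R.
Let x = V_GS − 0.71. Then 182 x² + x − 10.99 = 0, giving x = 0.243 V (positive root), so V_GS = 0.953 V.
I_D = (V_DD − V_GS)/R = (11.7 − 0.953) / 56.1 = 0.192 mA.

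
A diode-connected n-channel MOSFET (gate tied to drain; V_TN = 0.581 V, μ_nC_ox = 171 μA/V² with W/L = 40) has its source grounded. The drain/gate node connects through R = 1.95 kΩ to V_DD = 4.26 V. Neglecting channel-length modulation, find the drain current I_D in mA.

I_D = 1.54 mA

With gate tied to drain, V_GS = V_DS ≥ V_GS − V_TN, so the device is in saturation.
k_n = μ_nC_ox · (W/L) = 6.84 mA/V².
KCL at the drain: ½ k_n (V_GS − V_TN)² = (V_DD − V_GS)/R.
Let x = V_GS − 0.581. Then 6.67 x² + x − 3.679 = 0, giving x = 0.672 V (positive root), so V_GS = 1.25 V.
I_D = (V_DD − V_GS)/R = (4.26 − 1.25) / 1.95 = 1.54 mA.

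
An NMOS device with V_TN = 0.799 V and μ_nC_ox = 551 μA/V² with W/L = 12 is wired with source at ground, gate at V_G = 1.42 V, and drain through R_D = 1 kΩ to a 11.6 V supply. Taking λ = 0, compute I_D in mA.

V_GS = V_G = 1.42 V, so V_ov = 1.42 − 0.799 = 0.621 V.
k_n = μ_nC_ox · (W/L) = 6.612 mA/V².
Assume saturation: I_D = ½ k_n V_ov² = 0.5 × 6.612 × 0.621² = 1.27 mA, giving V_DS = V_DD − I_D R_D = 11.6 − 1.27 × 1 = 10.3 V.
V_DS = 10.3 V ≥ V_ov = 0.621 V, confirming saturation.

I_D = 1.27 mA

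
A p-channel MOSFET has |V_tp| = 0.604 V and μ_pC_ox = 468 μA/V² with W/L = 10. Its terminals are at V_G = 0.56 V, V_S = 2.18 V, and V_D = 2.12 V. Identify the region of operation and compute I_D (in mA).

Triode; I_D = 0.277 mA

V_SG = V_S − V_G = 2.18 − 0.56 = 1.62 V; V_SD = V_S − V_D = 2.18 − 2.12 = 0.06 V.
k_p = μ_pC_ox · (W/L) = 4.68 mA/V².
V_ov = V_SG − |V_tp| = 1.62 − 0.604 = 1.02 V.
Since V_SD = 0.06 V < V_ov = 1.02 V, the device is in the triode region.
I_D = k_p [V_ov · V_SD − ½ V_SD²] = 4.68 × [1.02 × 0.06 − 0.5 × 0.06²] = 0.277 mA.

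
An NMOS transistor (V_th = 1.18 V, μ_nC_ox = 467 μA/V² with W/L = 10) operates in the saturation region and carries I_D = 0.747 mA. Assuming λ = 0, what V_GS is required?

V_GS = 1.75 V

k_n = μ_nC_ox · (W/L) = 4.67 mA/V².
In saturation I_D = ½ k_n (V_GS − V_th)², so V_GS − V_th = √(2 I_D / k_n) = √(2 × 0.747 / 4.67) = 0.566 V.
V_GS = 1.18 + 0.566 = 1.75 V.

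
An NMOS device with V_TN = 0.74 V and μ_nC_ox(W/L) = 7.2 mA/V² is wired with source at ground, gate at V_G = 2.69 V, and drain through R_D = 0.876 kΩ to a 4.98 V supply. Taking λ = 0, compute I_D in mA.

I_D = 5.21 mA

V_GS = V_G = 2.69 V, so V_ov = 2.69 − 0.74 = 1.95 V.
Assume saturation: I_D = ½ k_n V_ov² = 0.5 × 7.2 × 1.95² = 13.7 mA, giving V_DS = V_DD − I_D R_D = 4.98 − 13.7 × 0.876 = -7.01 V.
But -7.01 V < V_ov = 1.95 V, so the device is actually in triode.
In triode I_D = k_n[V_ov V_DS − ½ V_DS²] and I_D = (V_DD − V_DS)/R_D. Equating: 3.15 V_DS² − 13.3 V_DS + 4.98 = 0, giving V_DS = 0.415 V (the root below V_ov).
I_D = (4.98 − 0.415) / 0.876 = 5.21 mA.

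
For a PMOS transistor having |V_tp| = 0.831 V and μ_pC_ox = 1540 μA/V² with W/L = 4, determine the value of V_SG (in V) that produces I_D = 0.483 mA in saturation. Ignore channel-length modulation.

k_p = μ_pC_ox · (W/L) = 6.16 mA/V².
In saturation I_D = ½ k_p (V_SG − |V_tp|)², so V_SG − |V_tp| = √(2 I_D / k_p) = √(2 × 0.483 / 6.16) = 0.396 V.
V_SG = 0.831 + 0.396 = 1.23 V.

V_SG = 1.23 V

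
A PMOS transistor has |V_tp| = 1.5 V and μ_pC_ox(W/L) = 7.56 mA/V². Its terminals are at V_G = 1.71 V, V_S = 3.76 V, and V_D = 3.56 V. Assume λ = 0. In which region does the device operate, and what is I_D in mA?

Triode; I_D = 0.680 mA

V_SG = V_S − V_G = 3.76 − 1.71 = 2.05 V; V_SD = V_S − V_D = 3.76 − 3.56 = 0.2 V.
V_ov = V_SG − |V_tp| = 2.05 − 1.5 = 0.55 V.
Since V_SD = 0.2 V < V_ov = 0.55 V, the device is in the triode region.
I_D = k_p [V_ov · V_SD − ½ V_SD²] = 7.56 × [0.55 × 0.2 − 0.5 × 0.2²] = 0.68 mA.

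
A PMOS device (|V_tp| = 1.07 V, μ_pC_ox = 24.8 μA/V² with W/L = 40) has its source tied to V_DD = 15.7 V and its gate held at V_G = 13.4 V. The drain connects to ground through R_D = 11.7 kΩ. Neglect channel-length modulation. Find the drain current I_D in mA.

I_D = 0.750 mA

V_SG = V_DD − V_G = 15.7 − 13.4 = 2.3 V, so V_ov = 2.3 − 1.07 = 1.23 V.
k_p = μ_pC_ox · (W/L) = 0.992 mA/V².
Assume saturation: I_D = ½ k_p V_ov² = 0.5 × 0.992 × 1.23² = 0.75 mA, giving V_SD = V_DD − I_D R_D = 15.7 − 0.75 × 11.7 = 6.92 V.
V_SD = 6.92 V ≥ V_ov = 1.23 V, confirming saturation.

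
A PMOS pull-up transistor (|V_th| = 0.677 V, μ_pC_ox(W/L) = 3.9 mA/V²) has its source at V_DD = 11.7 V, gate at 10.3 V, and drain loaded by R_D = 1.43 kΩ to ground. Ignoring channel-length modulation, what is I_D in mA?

I_D = 1.02 mA

V_SG = V_DD − V_G = 11.7 − 10.3 = 1.4 V, so V_ov = 1.4 − 0.677 = 0.723 V.
Assume saturation: I_D = ½ k_p V_ov² = 0.5 × 3.9 × 0.723² = 1.02 mA, giving V_SD = V_DD − I_D R_D = 11.7 − 1.02 × 1.43 = 10.2 V.
V_SD = 10.2 V ≥ V_ov = 0.723 V, confirming saturation.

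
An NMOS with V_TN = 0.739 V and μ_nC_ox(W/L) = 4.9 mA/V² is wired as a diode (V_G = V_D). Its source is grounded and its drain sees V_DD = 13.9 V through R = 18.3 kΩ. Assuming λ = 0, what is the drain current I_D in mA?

With gate tied to drain, V_GS = V_DS ≥ V_GS − V_TN, so the device is in saturation.
KCL at the drain: ½ k_n (V_GS − V_TN)² = (V_DD − V_GS)/R.
Let x = V_GS − 0.739. Then 44.8 x² + x − 13.16 = 0, giving x = 0.531 V (positive root), so V_GS = 1.27 V.
I_D = (V_DD − V_GS)/R = (13.9 − 1.27) / 18.3 = 0.69 mA.

I_D = 0.690 mA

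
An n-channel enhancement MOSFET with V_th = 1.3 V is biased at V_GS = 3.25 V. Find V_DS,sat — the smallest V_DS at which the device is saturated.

V_DS,sat = 1.95 V

The boundary between triode and saturation is V_DS = V_GS − V_th = V_ov.
V_ov = 3.25 − 1.3 = 1.95 V.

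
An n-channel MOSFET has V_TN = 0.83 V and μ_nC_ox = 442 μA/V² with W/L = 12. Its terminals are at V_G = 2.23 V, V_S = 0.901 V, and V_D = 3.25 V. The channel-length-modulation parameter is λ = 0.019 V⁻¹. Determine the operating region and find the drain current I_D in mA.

Saturation; I_D = 0.690 mA

V_GS = V_G − V_S = 2.23 − 0.901 = 1.33 V; V_DS = V_D − V_S = 3.25 − 0.901 = 2.35 V.
k_n = μ_nC_ox · (W/L) = 5.304 mA/V².
V_ov = V_GS − V_TN = 1.33 − 0.83 = 0.499 V.
Since V_DS = 2.35 V ≥ V_ov = 0.499 V, the device is in saturation.
I_D = ½ k_n V_ov² (1 + λ V_DS) = 0.5 × 5.304 × 0.499² × (1 + 0.019 × 2.35) = 0.69 mA.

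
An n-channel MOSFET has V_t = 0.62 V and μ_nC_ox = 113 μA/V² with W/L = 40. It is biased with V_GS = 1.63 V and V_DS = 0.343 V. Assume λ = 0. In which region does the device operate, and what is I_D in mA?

k_n = μ_nC_ox · (W/L) = 4.52 mA/V².
V_ov = V_GS − V_t = 1.63 − 0.62 = 1.01 V.
Since V_DS = 0.343 V < V_ov = 1.01 V, the device is in the triode region.
I_D = k_n [V_ov · V_DS − ½ V_DS²] = 4.52 × [1.01 × 0.343 − 0.5 × 0.343²] = 1.3 mA.

Triode; I_D = 1.30 mA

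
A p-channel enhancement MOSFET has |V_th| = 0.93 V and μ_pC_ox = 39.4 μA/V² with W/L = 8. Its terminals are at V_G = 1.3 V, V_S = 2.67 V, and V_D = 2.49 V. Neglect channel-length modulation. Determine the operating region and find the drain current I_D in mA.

Triode; I_D = 0.0199 mA

V_SG = V_S − V_G = 2.67 − 1.3 = 1.37 V; V_SD = V_S − V_D = 2.67 − 2.49 = 0.18 V.
k_p = μ_pC_ox · (W/L) = 0.3152 mA/V².
V_ov = V_SG − |V_th| = 1.37 − 0.93 = 0.44 V.
Since V_SD = 0.18 V < V_ov = 0.44 V, the device is in the triode region.
I_D = k_p [V_ov · V_SD − ½ V_SD²] = 0.3152 × [0.44 × 0.18 − 0.5 × 0.18²] = 0.0199 mA.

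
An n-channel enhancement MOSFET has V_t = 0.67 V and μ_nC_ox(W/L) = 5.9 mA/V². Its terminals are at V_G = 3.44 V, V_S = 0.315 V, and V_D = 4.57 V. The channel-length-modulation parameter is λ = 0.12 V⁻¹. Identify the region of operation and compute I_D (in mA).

V_GS = V_G − V_S = 3.44 − 0.315 = 3.12 V; V_DS = V_D − V_S = 4.57 − 0.315 = 4.25 V.
V_ov = V_GS − V_t = 3.12 − 0.67 = 2.46 V.
Since V_DS = 4.25 V ≥ V_ov = 2.46 V, the device is in saturation.
I_D = ½ k_n V_ov² (1 + λ V_DS) = 0.5 × 5.9 × 2.46² × (1 + 0.12 × 4.25) = 26.9 mA.

Saturation; I_D = 26.9 mA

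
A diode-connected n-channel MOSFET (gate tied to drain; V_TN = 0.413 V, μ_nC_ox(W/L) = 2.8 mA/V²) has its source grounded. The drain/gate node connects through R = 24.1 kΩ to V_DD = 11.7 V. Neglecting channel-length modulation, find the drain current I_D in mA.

With gate tied to drain, V_GS = V_DS ≥ V_GS − V_TN, so the device is in saturation.
KCL at the drain: ½ k_n (V_GS − V_TN)² = (V_DD − V_GS)/R.
Let x = V_GS − 0.413. Then 33.7 x² + x − 11.29 = 0, giving x = 0.564 V (positive root), so V_GS = 0.977 V.
I_D = (V_DD − V_GS)/R = (11.7 − 0.977) / 24.1 = 0.445 mA.

I_D = 0.445 mA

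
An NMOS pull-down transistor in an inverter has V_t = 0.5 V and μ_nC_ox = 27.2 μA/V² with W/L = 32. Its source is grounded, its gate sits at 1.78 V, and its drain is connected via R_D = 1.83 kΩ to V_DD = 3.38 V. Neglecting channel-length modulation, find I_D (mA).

V_GS = V_G = 1.78 V, so V_ov = 1.78 − 0.5 = 1.28 V.
k_n = μ_nC_ox · (W/L) = 0.8704 mA/V².
Assume saturation: I_D = ½ k_n V_ov² = 0.5 × 0.8704 × 1.28² = 0.713 mA, giving V_DS = V_DD − I_D R_D = 3.38 − 0.713 × 1.83 = 2.08 V.
V_DS = 2.08 V ≥ V_ov = 1.28 V, confirming saturation.

I_D = 0.713 mA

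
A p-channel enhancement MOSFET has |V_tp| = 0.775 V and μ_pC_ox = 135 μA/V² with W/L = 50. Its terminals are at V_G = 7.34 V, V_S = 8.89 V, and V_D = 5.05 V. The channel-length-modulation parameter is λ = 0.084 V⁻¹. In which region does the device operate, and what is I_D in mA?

V_SG = V_S − V_G = 8.89 − 7.34 = 1.55 V; V_SD = V_S − V_D = 8.89 − 5.05 = 3.84 V.
k_p = μ_pC_ox · (W/L) = 6.75 mA/V².
V_ov = V_SG − |V_tp| = 1.55 − 0.775 = 0.775 V.
Since V_SD = 3.84 V ≥ V_ov = 0.775 V, the device is in saturation.
I_D = ½ k_p V_ov² (1 + λ V_SD) = 0.5 × 6.75 × 0.775² × (1 + 0.084 × 3.84) = 2.68 mA.

Saturation; I_D = 2.68 mA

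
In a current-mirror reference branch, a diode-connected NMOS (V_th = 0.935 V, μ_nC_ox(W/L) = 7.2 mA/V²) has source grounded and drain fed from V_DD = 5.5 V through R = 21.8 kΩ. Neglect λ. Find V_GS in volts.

With gate tied to drain, V_GS = V_DS ≥ V_GS − V_th, so the device is in saturation.
KCL at the drain: ½ k_n (V_GS − V_th)² = (V_DD − V_GS)/R.
Let x = V_GS − 0.935. Then 78.5 x² + x − 4.565 = 0, giving x = 0.235 V (positive root), so V_GS = 1.17 V.
I_D = (V_DD − V_GS)/R = (5.5 − 1.17) / 21.8 = 0.199 mA.

V_GS = 1.17 V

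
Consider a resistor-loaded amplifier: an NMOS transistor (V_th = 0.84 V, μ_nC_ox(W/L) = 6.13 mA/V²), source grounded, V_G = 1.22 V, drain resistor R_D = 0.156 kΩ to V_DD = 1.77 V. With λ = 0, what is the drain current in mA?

I_D = 0.443 mA

V_GS = V_G = 1.22 V, so V_ov = 1.22 − 0.84 = 0.38 V.
Assume saturation: I_D = ½ k_n V_ov² = 0.5 × 6.13 × 0.38² = 0.443 mA, giving V_DS = V_DD − I_D R_D = 1.77 − 0.443 × 0.156 = 1.7 V.
V_DS = 1.7 V ≥ V_ov = 0.38 V, confirming saturation.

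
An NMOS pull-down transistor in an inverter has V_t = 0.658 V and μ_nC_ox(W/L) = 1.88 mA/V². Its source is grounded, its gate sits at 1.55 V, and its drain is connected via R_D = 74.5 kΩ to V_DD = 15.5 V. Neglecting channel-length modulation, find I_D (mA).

V_GS = V_G = 1.55 V, so V_ov = 1.55 − 0.658 = 0.892 V.
Assume saturation: I_D = ½ k_n V_ov² = 0.5 × 1.88 × 0.892² = 0.748 mA, giving V_DS = V_DD − I_D R_D = 15.5 − 0.748 × 74.5 = -40.2 V.
But -40.2 V < V_ov = 0.892 V, so the device is actually in triode.
In triode I_D = k_n[V_ov V_DS − ½ V_DS²] and I_D = (V_DD − V_DS)/R_D. Equating: 70 V_DS² − 125.9 V_DS + 15.5 = 0, giving V_DS = 0.133 V (the root below V_ov).
I_D = (15.5 − 0.133) / 74.5 = 0.206 mA.

I_D = 0.206 mA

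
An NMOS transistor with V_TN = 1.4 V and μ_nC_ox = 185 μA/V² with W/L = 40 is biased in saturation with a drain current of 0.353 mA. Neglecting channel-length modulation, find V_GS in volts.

k_n = μ_nC_ox · (W/L) = 7.4 mA/V².
In saturation I_D = ½ k_n (V_GS − V_TN)², so V_GS − V_TN = √(2 I_D / k_n) = √(2 × 0.353 / 7.4) = 0.309 V.
V_GS = 1.4 + 0.309 = 1.71 V.

V_GS = 1.71 V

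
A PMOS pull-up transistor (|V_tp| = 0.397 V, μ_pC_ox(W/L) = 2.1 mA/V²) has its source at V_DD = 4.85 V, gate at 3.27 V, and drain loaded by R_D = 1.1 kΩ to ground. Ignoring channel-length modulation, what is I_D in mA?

I_D = 1.47 mA

V_SG = V_DD − V_G = 4.85 − 3.27 = 1.58 V, so V_ov = 1.58 − 0.397 = 1.18 V.
Assume saturation: I_D = ½ k_p V_ov² = 0.5 × 2.1 × 1.18² = 1.47 mA, giving V_SD = V_DD − I_D R_D = 4.85 − 1.47 × 1.1 = 3.23 V.
V_SD = 3.23 V ≥ V_ov = 1.18 V, confirming saturation.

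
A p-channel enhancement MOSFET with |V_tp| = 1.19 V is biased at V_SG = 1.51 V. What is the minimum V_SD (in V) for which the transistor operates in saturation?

V_SD,sat = 0.320 V

The boundary between triode and saturation is V_SD = V_SG − |V_tp| = V_ov.
V_ov = 1.51 − 1.19 = 0.32 V.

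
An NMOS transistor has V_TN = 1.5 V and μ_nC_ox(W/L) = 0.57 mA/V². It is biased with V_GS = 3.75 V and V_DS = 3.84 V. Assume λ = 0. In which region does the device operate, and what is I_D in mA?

V_ov = V_GS − V_TN = 3.75 − 1.5 = 2.25 V.
Since V_DS = 3.84 V ≥ V_ov = 2.25 V, the device is in saturation.
I_D = ½ k_n V_ov² = 0.5 × 0.57 × 2.25² = 1.44 mA.

Saturation; I_D = 1.44 mA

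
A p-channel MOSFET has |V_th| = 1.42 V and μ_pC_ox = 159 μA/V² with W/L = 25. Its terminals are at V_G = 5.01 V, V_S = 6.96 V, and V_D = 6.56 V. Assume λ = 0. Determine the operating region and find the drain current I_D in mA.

V_SG = V_S − V_G = 6.96 − 5.01 = 1.95 V; V_SD = V_S − V_D = 6.96 − 6.56 = 0.4 V.
k_p = μ_pC_ox · (W/L) = 3.975 mA/V².
V_ov = V_SG − |V_th| = 1.95 − 1.42 = 0.53 V.
Since V_SD = 0.4 V < V_ov = 0.53 V, the device is in the triode region.
I_D = k_p [V_ov · V_SD − ½ V_SD²] = 3.975 × [0.53 × 0.4 − 0.5 × 0.4²] = 0.525 mA.

Triode; I_D = 0.525 mA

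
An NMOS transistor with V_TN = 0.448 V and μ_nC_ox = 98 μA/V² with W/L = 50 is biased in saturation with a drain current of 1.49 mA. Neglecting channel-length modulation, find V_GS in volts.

V_GS = 1.23 V

k_n = μ_nC_ox · (W/L) = 4.9 mA/V².
In saturation I_D = ½ k_n (V_GS − V_TN)², so V_GS − V_TN = √(2 I_D / k_n) = √(2 × 1.49 / 4.9) = 0.78 V.
V_GS = 0.448 + 0.78 = 1.23 V.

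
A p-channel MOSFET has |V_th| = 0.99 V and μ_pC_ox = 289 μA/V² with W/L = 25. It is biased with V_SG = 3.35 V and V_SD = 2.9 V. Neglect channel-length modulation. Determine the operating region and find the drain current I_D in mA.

Saturation; I_D = 20.1 mA

k_p = μ_pC_ox · (W/L) = 7.225 mA/V².
V_ov = V_SG − |V_th| = 3.35 − 0.99 = 2.36 V.
Since V_SD = 2.9 V ≥ V_ov = 2.36 V, the device is in saturation.
I_D = ½ k_p V_ov² = 0.5 × 7.225 × 2.36² = 20.1 mA.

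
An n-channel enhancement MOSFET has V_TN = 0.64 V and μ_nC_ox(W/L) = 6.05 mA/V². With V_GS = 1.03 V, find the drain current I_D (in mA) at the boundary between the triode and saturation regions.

At the boundary V_DS = V_ov = V_GS − V_TN = 1.03 − 0.64 = 0.39 V.
I_D = ½ k_n V_ov² = 0.5 × 6.05 × 0.39² = 0.46 mA.

I_D = 0.460 mA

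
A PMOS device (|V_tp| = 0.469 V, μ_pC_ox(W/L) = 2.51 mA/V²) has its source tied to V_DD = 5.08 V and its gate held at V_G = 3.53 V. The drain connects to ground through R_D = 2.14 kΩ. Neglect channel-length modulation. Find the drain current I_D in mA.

V_SG = V_DD − V_G = 5.08 − 3.53 = 1.55 V, so V_ov = 1.55 − 0.469 = 1.08 V.
Assume saturation: I_D = ½ k_p V_ov² = 0.5 × 2.51 × 1.08² = 1.47 mA, giving V_SD = V_DD − I_D R_D = 5.08 − 1.47 × 2.14 = 1.94 V.
V_SD = 1.94 V ≥ V_ov = 1.08 V, confirming saturation.

I_D = 1.47 mA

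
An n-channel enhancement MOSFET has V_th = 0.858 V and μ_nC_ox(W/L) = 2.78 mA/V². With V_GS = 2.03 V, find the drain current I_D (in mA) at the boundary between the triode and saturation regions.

At the boundary V_DS = V_ov = V_GS − V_th = 2.03 − 0.858 = 1.17 V.
I_D = ½ k_n V_ov² = 0.5 × 2.78 × 1.17² = 1.91 mA.

I_D = 1.91 mA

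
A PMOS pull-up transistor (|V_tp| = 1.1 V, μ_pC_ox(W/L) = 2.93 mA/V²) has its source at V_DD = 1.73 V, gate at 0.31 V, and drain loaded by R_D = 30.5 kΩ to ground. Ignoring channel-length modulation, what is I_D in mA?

I_D = 0.0546 mA

V_SG = V_DD − V_G = 1.73 − 0.31 = 1.42 V, so V_ov = 1.42 − 1.1 = 0.32 V.
Assume saturation: I_D = ½ k_p V_ov² = 0.5 × 2.93 × 0.32² = 0.15 mA, giving V_SD = V_DD − I_D R_D = 1.73 − 0.15 × 30.5 = -2.85 V.
But -2.85 V < V_ov = 0.32 V, so the device is actually in triode.
In triode I_D = k_p[V_ov V_SD − ½ V_SD²] and I_D = (V_DD − V_SD)/R_D. Equating: 44.7 V_SD² − 29.6 V_SD + 1.73 = 0, giving V_SD = 0.0648 V (the root below V_ov).
I_D = (1.73 − 0.0648) / 30.5 = 0.0546 mA.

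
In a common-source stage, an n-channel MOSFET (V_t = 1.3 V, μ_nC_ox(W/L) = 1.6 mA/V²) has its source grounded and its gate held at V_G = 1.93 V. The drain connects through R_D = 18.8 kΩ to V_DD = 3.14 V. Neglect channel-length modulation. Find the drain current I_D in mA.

V_GS = V_G = 1.93 V, so V_ov = 1.93 − 1.3 = 0.63 V.
Assume saturation: I_D = ½ k_n V_ov² = 0.5 × 1.6 × 0.63² = 0.318 mA, giving V_DS = V_DD − I_D R_D = 3.14 − 0.318 × 18.8 = -2.83 V.
But -2.83 V < V_ov = 0.63 V, so the device is actually in triode.
In triode I_D = k_n[V_ov V_DS − ½ V_DS²] and I_D = (V_DD − V_DS)/R_D. Equating: 15 V_DS² − 19.95 V_DS + 3.14 = 0, giving V_DS = 0.182 V (the root below V_ov).
I_D = (3.14 − 0.182) / 18.8 = 0.157 mA.

I_D = 0.157 mA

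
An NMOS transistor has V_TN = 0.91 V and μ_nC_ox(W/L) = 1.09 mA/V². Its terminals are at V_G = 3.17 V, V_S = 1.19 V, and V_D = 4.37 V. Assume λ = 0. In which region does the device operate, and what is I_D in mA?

Saturation; I_D = 0.624 mA

V_GS = V_G − V_S = 3.17 − 1.19 = 1.98 V; V_DS = V_D − V_S = 4.37 − 1.19 = 3.18 V.
V_ov = V_GS − V_TN = 1.98 − 0.91 = 1.07 V.
Since V_DS = 3.18 V ≥ V_ov = 1.07 V, the device is in saturation.
I_D = ½ k_n V_ov² = 0.5 × 1.09 × 1.07² = 0.624 mA.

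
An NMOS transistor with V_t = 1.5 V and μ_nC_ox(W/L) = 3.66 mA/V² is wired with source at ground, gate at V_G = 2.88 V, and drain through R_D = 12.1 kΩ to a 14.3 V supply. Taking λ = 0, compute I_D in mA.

I_D = 1.16 mA

V_GS = V_G = 2.88 V, so V_ov = 2.88 − 1.5 = 1.38 V.
Assume saturation: I_D = ½ k_n V_ov² = 0.5 × 3.66 × 1.38² = 3.49 mA, giving V_DS = V_DD − I_D R_D = 14.3 − 3.49 × 12.1 = -27.9 V.
But -27.9 V < V_ov = 1.38 V, so the device is actually in triode.
In triode I_D = k_n[V_ov V_DS − ½ V_DS²] and I_D = (V_DD − V_DS)/R_D. Equating: 22.1 V_DS² − 62.11 V_DS + 14.3 = 0, giving V_DS = 0.253 V (the root below V_ov).
I_D = (14.3 − 0.253) / 12.1 = 1.16 mA.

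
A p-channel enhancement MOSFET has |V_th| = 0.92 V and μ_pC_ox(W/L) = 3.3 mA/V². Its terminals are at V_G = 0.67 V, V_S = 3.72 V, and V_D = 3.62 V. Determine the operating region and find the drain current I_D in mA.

V_SG = V_S − V_G = 3.72 − 0.67 = 3.05 V; V_SD = V_S − V_D = 3.72 − 3.62 = 0.1 V.
V_ov = V_SG − |V_th| = 3.05 − 0.92 = 2.13 V.
Since V_SD = 0.1 V < V_ov = 2.13 V, the device is in the triode region.
I_D = k_p [V_ov · V_SD − ½ V_SD²] = 3.3 × [2.13 × 0.1 − 0.5 × 0.1²] = 0.686 mA.

Triode; I_D = 0.686 mA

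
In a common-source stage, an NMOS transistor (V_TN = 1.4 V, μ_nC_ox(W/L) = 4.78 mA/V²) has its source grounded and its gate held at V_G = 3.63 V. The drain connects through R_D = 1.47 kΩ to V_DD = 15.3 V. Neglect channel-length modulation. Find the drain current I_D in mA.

I_D = 9.56 mA

V_GS = V_G = 3.63 V, so V_ov = 3.63 − 1.4 = 2.23 V.
Assume saturation: I_D = ½ k_n V_ov² = 0.5 × 4.78 × 2.23² = 11.9 mA, giving V_DS = V_DD − I_D R_D = 15.3 − 11.9 × 1.47 = -2.17 V.
But -2.17 V < V_ov = 2.23 V, so the device is actually in triode.
In triode I_D = k_n[V_ov V_DS − ½ V_DS²] and I_D = (V_DD − V_DS)/R_D. Equating: 3.51 V_DS² − 16.67 V_DS + 15.3 = 0, giving V_DS = 1.24 V (the root below V_ov).
I_D = (15.3 − 1.24) / 1.47 = 9.56 mA.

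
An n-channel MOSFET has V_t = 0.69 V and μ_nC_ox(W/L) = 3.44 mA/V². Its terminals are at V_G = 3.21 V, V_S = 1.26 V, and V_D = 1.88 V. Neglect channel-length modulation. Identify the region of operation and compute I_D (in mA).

V_GS = V_G − V_S = 3.21 − 1.26 = 1.95 V; V_DS = V_D − V_S = 1.88 − 1.26 = 0.62 V.
V_ov = V_GS − V_t = 1.95 − 0.69 = 1.26 V.
Since V_DS = 0.62 V < V_ov = 1.26 V, the device is in the triode region.
I_D = k_n [V_ov · V_DS − ½ V_DS²] = 3.44 × [1.26 × 0.62 − 0.5 × 0.62²] = 2.03 mA.

Triode; I_D = 2.03 mA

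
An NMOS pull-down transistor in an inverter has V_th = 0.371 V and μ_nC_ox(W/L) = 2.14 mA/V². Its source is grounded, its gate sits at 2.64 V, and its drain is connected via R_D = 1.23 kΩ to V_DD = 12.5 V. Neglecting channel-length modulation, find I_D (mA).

I_D = 5.51 mA

V_GS = V_G = 2.64 V, so V_ov = 2.64 − 0.371 = 2.27 V.
Assume saturation: I_D = ½ k_n V_ov² = 0.5 × 2.14 × 2.27² = 5.51 mA, giving V_DS = V_DD − I_D R_D = 12.5 − 5.51 × 1.23 = 5.72 V.
V_DS = 5.72 V ≥ V_ov = 2.27 V, confirming saturation.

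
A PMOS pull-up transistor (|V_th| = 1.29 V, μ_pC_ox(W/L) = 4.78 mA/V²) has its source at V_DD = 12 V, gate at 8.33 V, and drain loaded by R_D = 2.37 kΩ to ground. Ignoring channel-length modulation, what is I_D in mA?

I_D = 4.86 mA

V_SG = V_DD − V_G = 12 − 8.33 = 3.67 V, so V_ov = 3.67 − 1.29 = 2.38 V.
Assume saturation: I_D = ½ k_p V_ov² = 0.5 × 4.78 × 2.38² = 13.5 mA, giving V_SD = V_DD − I_D R_D = 12 − 13.5 × 2.37 = -20.1 V.
But -20.1 V < V_ov = 2.38 V, so the device is actually in triode.
In triode I_D = k_p[V_ov V_SD − ½ V_SD²] and I_D = (V_DD − V_SD)/R_D. Equating: 5.66 V_SD² − 27.96 V_SD + 12 = 0, giving V_SD = 0.475 V (the root below V_ov).
I_D = (12 − 0.475) / 2.37 = 4.86 mA.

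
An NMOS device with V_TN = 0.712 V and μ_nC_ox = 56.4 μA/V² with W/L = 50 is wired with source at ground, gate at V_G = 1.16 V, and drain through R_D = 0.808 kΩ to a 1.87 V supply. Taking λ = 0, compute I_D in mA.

I_D = 0.283 mA

V_GS = V_G = 1.16 V, so V_ov = 1.16 − 0.712 = 0.448 V.
k_n = μ_nC_ox · (W/L) = 2.82 mA/V².
Assume saturation: I_D = ½ k_n V_ov² = 0.5 × 2.82 × 0.448² = 0.283 mA, giving V_DS = V_DD − I_D R_D = 1.87 − 0.283 × 0.808 = 1.64 V.
V_DS = 1.64 V ≥ V_ov = 0.448 V, confirming saturation.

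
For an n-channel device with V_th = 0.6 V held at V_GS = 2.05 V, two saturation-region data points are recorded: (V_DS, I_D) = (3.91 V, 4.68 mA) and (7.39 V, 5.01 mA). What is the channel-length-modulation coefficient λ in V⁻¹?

With V_GS fixed, I_D ∝ (1 + λ V_DS) in saturation, so I_D2/I_D1 = (1 + λ V_DS2)/(1 + λ V_DS1).
5.01/4.68 = 1.071 = (1 + 7.39 λ)/(1 + 3.91 λ).
Solving: λ (I_D1 V_DS2 − I_D2 V_DS1) = I_D2 − I_D1, so λ = (5.01 − 4.68) / (4.68 × 7.39 − 5.01 × 3.91) = 0.33 / 15 = 0.022 V⁻¹.

λ = 0.0220 V⁻¹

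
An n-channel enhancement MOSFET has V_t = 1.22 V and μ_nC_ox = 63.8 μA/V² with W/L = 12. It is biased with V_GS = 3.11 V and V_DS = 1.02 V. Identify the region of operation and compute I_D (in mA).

k_n = μ_nC_ox · (W/L) = 0.7656 mA/V².
V_ov = V_GS − V_t = 3.11 − 1.22 = 1.89 V.
Since V_DS = 1.02 V < V_ov = 1.89 V, the device is in the triode region.
I_D = k_n [V_ov · V_DS − ½ V_DS²] = 0.7656 × [1.89 × 1.02 − 0.5 × 1.02²] = 1.08 mA.

Triode; I_D = 1.08 mA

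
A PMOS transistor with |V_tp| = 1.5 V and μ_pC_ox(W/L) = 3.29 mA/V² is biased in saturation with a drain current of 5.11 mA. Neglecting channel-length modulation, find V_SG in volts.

In saturation I_D = ½ k_p (V_SG − |V_tp|)², so V_SG − |V_tp| = √(2 I_D / k_p) = √(2 × 5.11 / 3.29) = 1.76 V.
V_SG = 1.5 + 1.76 = 3.26 V.

V_SG = 3.26 V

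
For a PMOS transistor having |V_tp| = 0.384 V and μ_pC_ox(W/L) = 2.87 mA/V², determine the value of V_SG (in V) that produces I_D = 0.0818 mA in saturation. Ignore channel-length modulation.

V_SG = 0.623 V

In saturation I_D = ½ k_p (V_SG − |V_tp|)², so V_SG − |V_tp| = √(2 I_D / k_p) = √(2 × 0.0818 / 2.87) = 0.239 V.
V_SG = 0.384 + 0.239 = 0.623 V.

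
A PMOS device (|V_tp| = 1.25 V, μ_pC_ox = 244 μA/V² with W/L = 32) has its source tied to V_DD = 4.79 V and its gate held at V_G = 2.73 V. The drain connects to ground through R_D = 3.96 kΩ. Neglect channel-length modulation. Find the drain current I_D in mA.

V_SG = V_DD − V_G = 4.79 − 2.73 = 2.06 V, so V_ov = 2.06 − 1.25 = 0.81 V.
k_p = μ_pC_ox · (W/L) = 7.808 mA/V².
Assume saturation: I_D = ½ k_p V_ov² = 0.5 × 7.808 × 0.81² = 2.56 mA, giving V_SD = V_DD − I_D R_D = 4.79 − 2.56 × 3.96 = -5.35 V.
But -5.35 V < V_ov = 0.81 V, so the device is actually in triode.
In triode I_D = k_p[V_ov V_SD − ½ V_SD²] and I_D = (V_DD − V_SD)/R_D. Equating: 15.5 V_SD² − 26.04 V_SD + 4.79 = 0, giving V_SD = 0.21 V (the root below V_ov).
I_D = (4.79 − 0.21) / 3.96 = 1.16 mA.

I_D = 1.16 mA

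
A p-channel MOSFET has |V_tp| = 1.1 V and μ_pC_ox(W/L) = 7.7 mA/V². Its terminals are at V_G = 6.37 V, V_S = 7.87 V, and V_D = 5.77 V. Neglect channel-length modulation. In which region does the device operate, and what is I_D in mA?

Saturation; I_D = 0.616 mA

V_SG = V_S − V_G = 7.87 − 6.37 = 1.5 V; V_SD = V_S − V_D = 7.87 − 5.77 = 2.1 V.
V_ov = V_SG − |V_tp| = 1.5 − 1.1 = 0.4 V.
Since V_SD = 2.1 V ≥ V_ov = 0.4 V, the device is in saturation.
I_D = ½ k_p V_ov² = 0.5 × 7.7 × 0.4² = 0.616 mA.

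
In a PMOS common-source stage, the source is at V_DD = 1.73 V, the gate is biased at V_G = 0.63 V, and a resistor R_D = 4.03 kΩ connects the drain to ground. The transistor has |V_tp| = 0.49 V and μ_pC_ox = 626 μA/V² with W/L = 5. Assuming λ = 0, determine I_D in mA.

V_SG = V_DD − V_G = 1.73 − 0.63 = 1.1 V, so V_ov = 1.1 − 0.49 = 0.61 V.
k_p = μ_pC_ox · (W/L) = 3.13 mA/V².
Assume saturation: I_D = ½ k_p V_ov² = 0.5 × 3.13 × 0.61² = 0.582 mA, giving V_SD = V_DD − I_D R_D = 1.73 − 0.582 × 4.03 = -0.617 V.
But -0.617 V < V_ov = 0.61 V, so the device is actually in triode.
In triode I_D = k_p[V_ov V_SD − ½ V_SD²] and I_D = (V_DD − V_SD)/R_D. Equating: 6.31 V_SD² − 8.694 V_SD + 1.73 = 0, giving V_SD = 0.241 V (the root below V_ov).
I_D = (1.73 − 0.241) / 4.03 = 0.369 mA.

I_D = 0.369 mA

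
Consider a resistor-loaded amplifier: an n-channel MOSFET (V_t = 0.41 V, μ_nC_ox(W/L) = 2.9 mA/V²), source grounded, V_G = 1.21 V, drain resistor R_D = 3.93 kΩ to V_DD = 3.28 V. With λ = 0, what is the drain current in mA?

V_GS = V_G = 1.21 V, so V_ov = 1.21 − 0.41 = 0.8 V.
Assume saturation: I_D = ½ k_n V_ov² = 0.5 × 2.9 × 0.8² = 0.928 mA, giving V_DS = V_DD − I_D R_D = 3.28 − 0.928 × 3.93 = -0.367 V.
But -0.367 V < V_ov = 0.8 V, so the device is actually in triode.
In triode I_D = k_n[V_ov V_DS − ½ V_DS²] and I_D = (V_DD − V_DS)/R_D. Equating: 5.7 V_DS² − 10.12 V_DS + 3.28 = 0, giving V_DS = 0.427 V (the root below V_ov).
I_D = (3.28 − 0.427) / 3.93 = 0.726 mA.

I_D = 0.726 mA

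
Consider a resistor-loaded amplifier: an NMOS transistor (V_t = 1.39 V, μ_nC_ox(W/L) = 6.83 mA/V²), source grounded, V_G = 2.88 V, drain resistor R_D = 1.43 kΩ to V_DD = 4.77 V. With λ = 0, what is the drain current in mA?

V_GS = V_G = 2.88 V, so V_ov = 2.88 − 1.39 = 1.49 V.
Assume saturation: I_D = ½ k_n V_ov² = 0.5 × 6.83 × 1.49² = 7.58 mA, giving V_DS = V_DD − I_D R_D = 4.77 − 7.58 × 1.43 = -6.07 V.
But -6.07 V < V_ov = 1.49 V, so the device is actually in triode.
In triode I_D = k_n[V_ov V_DS − ½ V_DS²] and I_D = (V_DD − V_DS)/R_D. Equating: 4.88 V_DS² − 15.55 V_DS + 4.77 = 0, giving V_DS = 0.344 V (the root below V_ov).
I_D = (4.77 − 0.344) / 1.43 = 3.1 mA.

I_D = 3.10 mA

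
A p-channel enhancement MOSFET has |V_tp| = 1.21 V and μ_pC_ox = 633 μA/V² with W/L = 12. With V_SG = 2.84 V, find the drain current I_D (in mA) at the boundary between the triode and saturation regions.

At the boundary V_SD = V_ov = V_SG − |V_tp| = 2.84 − 1.21 = 1.63 V.
k_p = μ_pC_ox · (W/L) = 7.596 mA/V².
I_D = ½ k_p V_ov² = 0.5 × 7.596 × 1.63² = 10.1 mA.

I_D = 10.1 mA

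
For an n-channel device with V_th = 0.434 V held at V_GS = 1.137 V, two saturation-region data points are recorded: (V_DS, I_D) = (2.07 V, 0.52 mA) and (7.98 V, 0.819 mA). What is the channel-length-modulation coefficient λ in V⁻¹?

With V_GS fixed, I_D ∝ (1 + λ V_DS) in saturation, so I_D2/I_D1 = (1 + λ V_DS2)/(1 + λ V_DS1).
0.819/0.52 = 1.575 = (1 + 7.98 λ)/(1 + 2.07 λ).
Solving: λ (I_D1 V_DS2 − I_D2 V_DS1) = I_D2 − I_D1, so λ = (0.819 − 0.52) / (0.52 × 7.98 − 0.819 × 2.07) = 0.299 / 2.45 = 0.122 V⁻¹.

λ = 0.122 V⁻¹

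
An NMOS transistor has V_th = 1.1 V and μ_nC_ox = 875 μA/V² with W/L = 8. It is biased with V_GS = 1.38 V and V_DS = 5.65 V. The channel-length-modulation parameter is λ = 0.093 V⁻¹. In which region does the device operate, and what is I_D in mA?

Saturation; I_D = 0.419 mA

k_n = μ_nC_ox · (W/L) = 7 mA/V².
V_ov = V_GS − V_th = 1.38 − 1.1 = 0.28 V.
Since V_DS = 5.65 V ≥ V_ov = 0.28 V, the device is in saturation.
I_D = ½ k_n V_ov² (1 + λ V_DS) = 0.5 × 7 × 0.28² × (1 + 0.093 × 5.65) = 0.419 mA.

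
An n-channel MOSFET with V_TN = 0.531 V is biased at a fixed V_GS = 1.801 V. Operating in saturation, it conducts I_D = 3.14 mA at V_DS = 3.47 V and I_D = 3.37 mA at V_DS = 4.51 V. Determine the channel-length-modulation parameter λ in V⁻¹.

With V_GS fixed, I_D ∝ (1 + λ V_DS) in saturation, so I_D2/I_D1 = (1 + λ V_DS2)/(1 + λ V_DS1).
3.37/3.14 = 1.073 = (1 + 4.51 λ)/(1 + 3.47 λ).
Solving: λ (I_D1 V_DS2 − I_D2 V_DS1) = I_D2 − I_D1, so λ = (3.37 − 3.14) / (3.14 × 4.51 − 3.37 × 3.47) = 0.23 / 2.47 = 0.0932 V⁻¹.

λ = 0.0932 V⁻¹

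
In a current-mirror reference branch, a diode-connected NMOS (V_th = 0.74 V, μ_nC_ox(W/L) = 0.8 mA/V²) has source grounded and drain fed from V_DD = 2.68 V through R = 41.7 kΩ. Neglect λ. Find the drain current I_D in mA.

I_D = 0.0390 mA

With gate tied to drain, V_GS = V_DS ≥ V_GS − V_th, so the device is in saturation.
KCL at the drain: ½ k_n (V_GS − V_th)² = (V_DD − V_GS)/R.
Let x = V_GS − 0.74. Then 16.7 x² + x − 1.94 = 0, giving x = 0.312 V (positive root), so V_GS = 1.05 V.
I_D = (V_DD − V_GS)/R = (2.68 − 1.05) / 41.7 = 0.039 mA.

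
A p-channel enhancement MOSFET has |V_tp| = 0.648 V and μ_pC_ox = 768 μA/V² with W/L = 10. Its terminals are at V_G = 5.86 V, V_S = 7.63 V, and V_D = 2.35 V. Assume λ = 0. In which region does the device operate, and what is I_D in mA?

V_SG = V_S − V_G = 7.63 − 5.86 = 1.77 V; V_SD = V_S − V_D = 7.63 − 2.35 = 5.28 V.
k_p = μ_pC_ox · (W/L) = 7.68 mA/V².
V_ov = V_SG − |V_tp| = 1.77 − 0.648 = 1.12 V.
Since V_SD = 5.28 V ≥ V_ov = 1.12 V, the device is in saturation.
I_D = ½ k_p V_ov² = 0.5 × 7.68 × 1.12² = 4.83 mA.

Saturation; I_D = 4.83 mA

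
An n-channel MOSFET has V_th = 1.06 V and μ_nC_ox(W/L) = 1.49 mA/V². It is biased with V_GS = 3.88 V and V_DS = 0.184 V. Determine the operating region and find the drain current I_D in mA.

V_ov = V_GS − V_th = 3.88 − 1.06 = 2.82 V.
Since V_DS = 0.184 V < V_ov = 2.82 V, the device is in the triode region.
I_D = k_n [V_ov · V_DS − ½ V_DS²] = 1.49 × [2.82 × 0.184 − 0.5 × 0.184²] = 0.748 mA.

Triode; I_D = 0.748 mA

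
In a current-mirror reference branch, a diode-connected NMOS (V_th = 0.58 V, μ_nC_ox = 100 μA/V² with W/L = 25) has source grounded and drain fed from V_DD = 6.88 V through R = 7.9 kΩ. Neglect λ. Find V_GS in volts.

V_GS = 1.33 V

With gate tied to drain, V_GS = V_DS ≥ V_GS − V_th, so the device is in saturation.
k_n = μ_nC_ox · (W/L) = 2.5 mA/V².
KCL at the drain: ½ k_n (V_GS − V_th)² = (V_DD − V_GS)/R.
Let x = V_GS − 0.58. Then 9.88 x² + x − 6.3 = 0, giving x = 0.75 V (positive root), so V_GS = 1.33 V.
I_D = (V_DD − V_GS)/R = (6.88 − 1.33) / 7.9 = 0.703 mA.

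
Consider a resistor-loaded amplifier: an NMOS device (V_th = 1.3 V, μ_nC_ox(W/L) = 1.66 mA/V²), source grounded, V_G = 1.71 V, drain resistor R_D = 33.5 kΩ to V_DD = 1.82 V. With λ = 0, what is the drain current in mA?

I_D = 0.0518 mA

V_GS = V_G = 1.71 V, so V_ov = 1.71 − 1.3 = 0.41 V.
Assume saturation: I_D = ½ k_n V_ov² = 0.5 × 1.66 × 0.41² = 0.14 mA, giving V_DS = V_DD − I_D R_D = 1.82 − 0.14 × 33.5 = -2.85 V.
But -2.85 V < V_ov = 0.41 V, so the device is actually in triode.
In triode I_D = k_n[V_ov V_DS − ½ V_DS²] and I_D = (V_DD − V_DS)/R_D. Equating: 27.8 V_DS² − 23.8 V_DS + 1.82 = 0, giving V_DS = 0.0849 V (the root below V_ov).
I_D = (1.82 − 0.0849) / 33.5 = 0.0518 mA.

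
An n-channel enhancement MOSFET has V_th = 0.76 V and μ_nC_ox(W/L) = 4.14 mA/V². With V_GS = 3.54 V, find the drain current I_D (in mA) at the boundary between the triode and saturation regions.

At the boundary V_DS = V_ov = V_GS − V_th = 3.54 − 0.76 = 2.78 V.
I_D = ½ k_n V_ov² = 0.5 × 4.14 × 2.78² = 16 mA.

I_D = 16.0 mA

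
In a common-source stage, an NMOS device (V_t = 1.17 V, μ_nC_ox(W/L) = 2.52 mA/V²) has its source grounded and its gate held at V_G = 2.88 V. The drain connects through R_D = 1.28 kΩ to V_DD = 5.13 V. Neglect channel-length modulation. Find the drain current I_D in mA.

V_GS = V_G = 2.88 V, so V_ov = 2.88 − 1.17 = 1.71 V.
Assume saturation: I_D = ½ k_n V_ov² = 0.5 × 2.52 × 1.71² = 3.68 mA, giving V_DS = V_DD − I_D R_D = 5.13 − 3.68 × 1.28 = 0.414 V.
But 0.414 V < V_ov = 1.71 V, so the device is actually in triode.
In triode I_D = k_n[V_ov V_DS − ½ V_DS²] and I_D = (V_DD − V_DS)/R_D. Equating: 1.61 V_DS² − 6.516 V_DS + 5.13 = 0, giving V_DS = 1.07 V (the root below V_ov).
I_D = (5.13 − 1.07) / 1.28 = 3.17 mA.

I_D = 3.17 mA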